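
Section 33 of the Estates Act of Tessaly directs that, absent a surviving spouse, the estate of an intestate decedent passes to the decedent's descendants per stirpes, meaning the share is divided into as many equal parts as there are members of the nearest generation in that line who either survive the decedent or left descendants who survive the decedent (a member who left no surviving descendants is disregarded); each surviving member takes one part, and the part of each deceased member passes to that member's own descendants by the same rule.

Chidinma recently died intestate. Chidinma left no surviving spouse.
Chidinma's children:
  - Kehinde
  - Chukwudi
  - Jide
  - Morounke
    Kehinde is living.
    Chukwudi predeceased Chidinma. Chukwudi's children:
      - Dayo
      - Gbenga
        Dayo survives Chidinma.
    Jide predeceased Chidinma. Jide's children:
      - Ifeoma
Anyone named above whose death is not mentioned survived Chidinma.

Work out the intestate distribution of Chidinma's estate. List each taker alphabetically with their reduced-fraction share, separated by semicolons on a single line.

There is no surviving spouse, so the entire estate passes to Chidinma's descendants per stirpes.
The estate is divided into 4 equal shares of 1/4 among Kehinde, Chukwudi, Jide, Morounke.
Kehinde is living and takes 1/4.
Chukwudi predeceased; the 1/4 allotted to Chukwudi's branch passes to Chukwudi's issue by representation.
The 1/4 is divided into 2 equal shares of 1/8 among Dayo, Gbenga.
Dayo is living and takes 1/8.
Gbenga is living and takes 1/8.
Jide predeceased; the 1/4 allotted to Jide's branch passes to Jide's issue by representation.
Ifeoma is the sole taker at this level and receives the full 1/4.
Morounke is living and takes 1/4.

Dayo 1/8; Gbenga 1/8; Ifeoma 1/4; Kehinde 1/4; Morounke 1/4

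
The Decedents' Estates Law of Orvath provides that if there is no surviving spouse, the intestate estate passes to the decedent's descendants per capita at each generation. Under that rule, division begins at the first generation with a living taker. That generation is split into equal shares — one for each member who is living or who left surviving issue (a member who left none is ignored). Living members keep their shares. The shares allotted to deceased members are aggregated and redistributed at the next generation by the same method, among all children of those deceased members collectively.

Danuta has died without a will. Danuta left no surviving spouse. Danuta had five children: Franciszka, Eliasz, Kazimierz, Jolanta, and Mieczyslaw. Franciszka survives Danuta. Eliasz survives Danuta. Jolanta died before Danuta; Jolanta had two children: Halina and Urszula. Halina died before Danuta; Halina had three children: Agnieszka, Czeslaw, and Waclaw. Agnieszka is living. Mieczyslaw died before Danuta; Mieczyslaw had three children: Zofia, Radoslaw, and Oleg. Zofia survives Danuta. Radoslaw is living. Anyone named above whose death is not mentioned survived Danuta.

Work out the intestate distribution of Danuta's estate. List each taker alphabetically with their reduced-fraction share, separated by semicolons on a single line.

There is no surviving spouse, so the entire estate passes to Danuta's descendants per capita at each generation.
At generation 1 (Franciszka, Eliasz, Kazimierz, Jolanta, Mieczyslaw) there are 5 shares of (1)/5 = 1/5 each.
Living: Franciszka, Eliasz, and Kazimierz — each takes 1/5.
Deceased: Jolanta and Mieczyslaw. Their combined 2/5 is pooled and carried to generation 2.
At generation 2 (Halina, Urszula, Zofia, Radoslaw, Oleg) there are 5 shares of (2/5)/5 = 2/25 each.
Living: Urszula, Zofia, Radoslaw, and Oleg — each takes 2/25.
Deceased: Halina. That 2/25 share is carried to generation 3.
At generation 3 (Agnieszka, Czeslaw, Waclaw) there are 3 shares of (2/25)/3 = 2/75 each.
Living: Agnieszka, Czeslaw, and Waclaw — each takes 2/75.

Agnieszka 2/75; Czeslaw 2/75; Eliasz 1/5; Franciszka 1/5; Kazimierz 1/5; Oleg 2/25; Radoslaw 2/25; Urszula 2/25; Waclaw 2/75; Zofia 2/25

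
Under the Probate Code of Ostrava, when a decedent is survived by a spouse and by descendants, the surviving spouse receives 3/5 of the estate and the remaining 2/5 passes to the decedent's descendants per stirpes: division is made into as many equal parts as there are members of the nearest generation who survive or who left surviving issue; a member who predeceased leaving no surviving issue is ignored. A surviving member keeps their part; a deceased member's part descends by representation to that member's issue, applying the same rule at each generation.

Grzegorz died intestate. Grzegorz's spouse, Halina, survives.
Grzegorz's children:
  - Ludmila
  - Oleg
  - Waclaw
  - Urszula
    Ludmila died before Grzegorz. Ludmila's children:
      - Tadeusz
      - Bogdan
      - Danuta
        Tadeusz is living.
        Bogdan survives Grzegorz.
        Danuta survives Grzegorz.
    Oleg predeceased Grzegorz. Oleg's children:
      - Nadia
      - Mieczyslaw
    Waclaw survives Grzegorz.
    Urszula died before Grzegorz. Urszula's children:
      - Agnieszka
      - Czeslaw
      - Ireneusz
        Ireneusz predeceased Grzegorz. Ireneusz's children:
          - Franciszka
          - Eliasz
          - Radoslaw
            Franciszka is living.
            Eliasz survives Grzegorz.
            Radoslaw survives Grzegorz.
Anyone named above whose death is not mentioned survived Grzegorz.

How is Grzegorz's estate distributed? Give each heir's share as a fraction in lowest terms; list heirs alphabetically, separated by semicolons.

Halina, as surviving spouse, takes 3/5.
The remaining 2/5 passes to Grzegorz's descendants per stirpes.
The 2/5 is divided into 4 equal shares of 1/10 among Ludmila, Oleg, Waclaw, Urszula.
Ludmila predeceased; the 1/10 allotted to Ludmila's branch passes to Ludmila's issue by representation.
The 1/10 is divided into 3 equal shares of 1/30 among Tadeusz, Bogdan, Danuta.
Tadeusz is living and takes 1/30.
Bogdan is living and takes 1/30.
Danuta is living and takes 1/30.
Oleg predeceased; the 1/10 allotted to Oleg's branch passes to Oleg's issue by representation.
The 1/10 is divided into 2 equal shares of 1/20 among Nadia, Mieczyslaw.
Nadia is living and takes 1/20.
Mieczyslaw is living and takes 1/20.
Waclaw is living and takes 1/10.
Urszula predeceased; the 1/10 allotted to Urszula's branch passes to Urszula's issue by representation.
The 1/10 is divided into 3 equal shares of 1/30 among Agnieszka, Czeslaw, Ireneusz.
Agnieszka is living and takes 1/30.
Czeslaw is living and takes 1/30.
Ireneusz predeceased; the 1/30 allotted to Ireneusz's branch passes to Ireneusz's issue by representation.
The 1/30 is divided into 3 equal shares of 1/90 among Franciszka, Eliasz, Radoslaw.
Franciszka is living and takes 1/90.
Eliasz is living and takes 1/90.
Radoslaw is living and takes 1/90.

Agnieszka 1/30; Bogdan 1/30; Czeslaw 1/30; Danuta 1/30; Eliasz 1/90; Franciszka 1/90; Halina 3/5; Mieczyslaw 1/20; Nadia 1/20; Radoslaw 1/90; Tadeusz 1/30; Waclaw 1/10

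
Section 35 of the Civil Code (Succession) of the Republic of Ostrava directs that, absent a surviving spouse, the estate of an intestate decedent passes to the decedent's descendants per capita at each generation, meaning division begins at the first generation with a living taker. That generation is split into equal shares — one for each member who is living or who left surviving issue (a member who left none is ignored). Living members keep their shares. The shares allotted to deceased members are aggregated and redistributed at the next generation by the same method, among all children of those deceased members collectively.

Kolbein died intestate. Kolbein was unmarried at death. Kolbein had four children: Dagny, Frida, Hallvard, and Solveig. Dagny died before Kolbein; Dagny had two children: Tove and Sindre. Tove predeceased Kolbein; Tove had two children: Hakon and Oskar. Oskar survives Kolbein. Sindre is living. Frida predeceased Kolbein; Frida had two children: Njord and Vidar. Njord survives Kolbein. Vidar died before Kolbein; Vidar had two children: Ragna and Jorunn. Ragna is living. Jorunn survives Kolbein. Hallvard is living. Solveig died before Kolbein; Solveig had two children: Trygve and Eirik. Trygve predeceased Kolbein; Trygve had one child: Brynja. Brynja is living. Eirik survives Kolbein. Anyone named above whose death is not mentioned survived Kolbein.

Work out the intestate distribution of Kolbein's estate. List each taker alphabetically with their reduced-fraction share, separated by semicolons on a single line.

Brynja 3/40; Eirik 1/8; Hakon 3/40; Hallvard 1/4; Jorunn 3/40; Njord 1/8; Oskar 3/40; Ragna 3/40; Sindre 1/8

There is no surviving spouse, so the entire estate passes to Kolbein's descendants per capita at each generation.
At generation 1 (Dagny, Frida, Hallvard, Solveig) there are 4 shares of (1)/4 = 1/4 each.
Living: Hallvard — each takes 1/4.
Deceased: Dagny, Frida, and Solveig. Their combined 3/4 is pooled and carried to generation 2.
At generation 2 (Tove, Sindre, Njord, Vidar, Trygve, Eirik) there are 6 shares of (3/4)/6 = 1/8 each.
Living: Sindre, Njord, and Eirik — each takes 1/8.
Deceased: Tove, Vidar, and Trygve. Their combined 3/8 is pooled and carried to generation 3.
At generation 3 (Hakon, Oskar, Ragna, Jorunn, Brynja) there are 5 shares of (3/8)/5 = 3/40 each.
Living: Hakon, Oskar, Ragna, Jorunn, and Brynja — each takes 3/40.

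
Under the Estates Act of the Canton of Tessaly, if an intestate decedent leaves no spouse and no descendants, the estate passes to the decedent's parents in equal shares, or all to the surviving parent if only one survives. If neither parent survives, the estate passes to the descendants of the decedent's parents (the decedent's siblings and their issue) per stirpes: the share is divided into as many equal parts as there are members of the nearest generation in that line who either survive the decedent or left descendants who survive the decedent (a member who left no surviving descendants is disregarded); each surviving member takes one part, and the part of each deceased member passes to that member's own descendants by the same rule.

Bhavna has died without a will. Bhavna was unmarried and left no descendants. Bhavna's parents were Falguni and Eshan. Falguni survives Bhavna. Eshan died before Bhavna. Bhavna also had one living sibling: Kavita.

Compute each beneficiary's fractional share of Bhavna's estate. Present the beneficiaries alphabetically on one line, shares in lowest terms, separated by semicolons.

Only one parent, Falguni, survives, so Falguni takes the entire estate. The siblings take nothing because a surviving parent has priority.

Falguni 1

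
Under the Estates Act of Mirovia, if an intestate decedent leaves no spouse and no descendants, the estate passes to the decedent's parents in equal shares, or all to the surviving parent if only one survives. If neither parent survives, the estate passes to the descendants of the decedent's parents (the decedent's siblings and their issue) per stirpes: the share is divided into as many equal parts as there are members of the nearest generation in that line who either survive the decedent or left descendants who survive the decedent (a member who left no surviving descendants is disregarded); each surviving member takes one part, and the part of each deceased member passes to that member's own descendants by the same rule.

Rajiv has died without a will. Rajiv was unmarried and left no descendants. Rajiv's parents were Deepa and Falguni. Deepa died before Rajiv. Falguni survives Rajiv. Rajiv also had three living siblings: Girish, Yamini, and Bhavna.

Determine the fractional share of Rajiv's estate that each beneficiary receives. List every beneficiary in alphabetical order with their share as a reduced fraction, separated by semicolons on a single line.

Falguni 1

Only one parent, Falguni, survives, so Falguni takes the entire estate. The siblings take nothing because a surviving parent has priority.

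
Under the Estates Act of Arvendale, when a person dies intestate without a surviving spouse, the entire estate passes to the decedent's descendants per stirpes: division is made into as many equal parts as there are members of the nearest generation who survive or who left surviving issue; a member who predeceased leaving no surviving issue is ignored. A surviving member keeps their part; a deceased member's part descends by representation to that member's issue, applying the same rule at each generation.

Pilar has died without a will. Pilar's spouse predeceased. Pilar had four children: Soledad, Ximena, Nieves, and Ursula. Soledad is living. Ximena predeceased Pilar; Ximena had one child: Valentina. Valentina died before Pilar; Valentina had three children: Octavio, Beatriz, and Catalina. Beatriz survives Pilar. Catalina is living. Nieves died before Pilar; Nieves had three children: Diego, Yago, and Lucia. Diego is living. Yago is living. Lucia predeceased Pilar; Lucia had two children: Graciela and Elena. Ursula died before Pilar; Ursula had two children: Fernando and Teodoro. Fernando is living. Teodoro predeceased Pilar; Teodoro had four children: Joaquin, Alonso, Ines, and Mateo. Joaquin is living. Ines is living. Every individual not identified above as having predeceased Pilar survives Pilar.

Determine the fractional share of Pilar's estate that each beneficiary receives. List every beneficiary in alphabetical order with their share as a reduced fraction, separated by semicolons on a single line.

There is no surviving spouse, so the entire estate passes to Pilar's descendants per stirpes.
The estate is divided into 4 equal shares of 1/4 among Soledad, Ximena, Nieves, Ursula.
Soledad is living and takes 1/4.
Ximena predeceased; the 1/4 allotted to Ximena's branch passes to Ximena's issue by representation.
Valentina's line is the sole branch at this level, so the full 1/4 passes to Valentina's issue by representation.
The 1/4 is divided into 3 equal shares of 1/12 among Octavio, Beatriz, Catalina.
Octavio is living and takes 1/12.
Beatriz is living and takes 1/12.
Catalina is living and takes 1/12.
Nieves predeceased; the 1/4 allotted to Nieves's branch passes to Nieves's issue by representation.
The 1/4 is divided into 3 equal shares of 1/12 among Diego, Yago, Lucia.
Diego is living and takes 1/12.
Yago is living and takes 1/12.
Lucia predeceased; the 1/12 allotted to Lucia's branch passes to Lucia's issue by representation.
The 1/12 is divided into 2 equal shares of 1/24 among Graciela, Elena.
Graciela is living and takes 1/24.
Elena is living and takes 1/24.
Ursula predeceased; the 1/4 allotted to Ursula's branch passes to Ursula's issue by representation.
The 1/4 is divided into 2 equal shares of 1/8 among Fernando, Teodoro.
Fernando is living and takes 1/8.
Teodoro predeceased; the 1/8 allotted to Teodoro's branch passes to Teodoro's issue by representation.
The 1/8 is divided into 4 equal shares of 1/32 among Joaquin, Alonso, Ines, Mateo.
Joaquin is living and takes 1/32.
Alonso is living and takes 1/32.
Ines is living and takes 1/32.
Mateo is living and takes 1/32.

Alonso 1/32; Beatriz 1/12; Catalina 1/12; Diego 1/12; Elena 1/24; Fernando 1/8; Graciela 1/24; Ines 1/32; Joaquin 1/32; Mateo 1/32; Octavio 1/12; Soledad 1/4; Yago 1/12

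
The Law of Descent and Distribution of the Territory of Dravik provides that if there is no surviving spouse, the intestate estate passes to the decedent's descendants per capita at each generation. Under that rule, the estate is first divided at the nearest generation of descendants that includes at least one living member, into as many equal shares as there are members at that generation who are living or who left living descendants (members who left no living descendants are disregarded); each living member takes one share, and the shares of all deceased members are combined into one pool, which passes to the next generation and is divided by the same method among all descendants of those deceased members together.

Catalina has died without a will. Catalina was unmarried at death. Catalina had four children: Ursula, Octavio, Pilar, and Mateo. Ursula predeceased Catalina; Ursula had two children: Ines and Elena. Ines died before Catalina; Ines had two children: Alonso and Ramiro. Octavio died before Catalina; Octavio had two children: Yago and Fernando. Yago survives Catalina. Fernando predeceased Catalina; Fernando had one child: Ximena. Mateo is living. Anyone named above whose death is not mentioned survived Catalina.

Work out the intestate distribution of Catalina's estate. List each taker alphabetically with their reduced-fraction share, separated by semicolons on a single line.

Alonso 1/12; Elena 1/8; Mateo 1/4; Pilar 1/4; Ramiro 1/12; Ximena 1/12; Yago 1/8

There is no surviving spouse, so the entire estate passes to Catalina's descendants per capita at each generation.
At generation 1 (Ursula, Octavio, Pilar, Mateo) there are 4 shares of (1)/4 = 1/4 each.
Living: Pilar and Mateo — each takes 1/4.
Deceased: Ursula and Octavio. Their combined 1/2 is pooled and carried to generation 2.
At generation 2 (Ines, Elena, Yago, Fernando) there are 4 shares of (1/2)/4 = 1/8 each.
Living: Elena and Yago — each takes 1/8.
Deceased: Ines and Fernando. Their combined 1/4 is pooled and carried to generation 3.
At generation 3 (Alonso, Ramiro, Ximena) there are 3 shares of (1/4)/3 = 1/12 each.
Living: Alonso, Ramiro, and Ximena — each takes 1/12.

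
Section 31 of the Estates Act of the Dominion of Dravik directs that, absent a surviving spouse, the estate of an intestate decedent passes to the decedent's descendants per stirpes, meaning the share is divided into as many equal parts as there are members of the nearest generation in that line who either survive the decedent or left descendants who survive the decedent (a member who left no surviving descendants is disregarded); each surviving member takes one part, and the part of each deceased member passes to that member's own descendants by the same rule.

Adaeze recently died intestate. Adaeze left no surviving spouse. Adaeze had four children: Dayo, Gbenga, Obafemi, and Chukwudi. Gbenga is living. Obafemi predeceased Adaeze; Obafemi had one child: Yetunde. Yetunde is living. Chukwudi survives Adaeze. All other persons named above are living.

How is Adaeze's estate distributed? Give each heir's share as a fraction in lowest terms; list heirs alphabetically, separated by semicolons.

There is no surviving spouse, so the entire estate passes to Adaeze's descendants per stirpes.
The estate is divided into 4 equal shares of 1/4 among Dayo, Gbenga, Obafemi, Chukwudi.
Dayo is living and takes 1/4.
Gbenga is living and takes 1/4.
Obafemi predeceased; the 1/4 allotted to Obafemi's branch passes to Obafemi's issue by representation.
Yetunde is the sole taker at this level and receives the full 1/4.
Chukwudi is living and takes 1/4.

Chukwudi 1/4; Dayo 1/4; Gbenga 1/4; Yetunde 1/4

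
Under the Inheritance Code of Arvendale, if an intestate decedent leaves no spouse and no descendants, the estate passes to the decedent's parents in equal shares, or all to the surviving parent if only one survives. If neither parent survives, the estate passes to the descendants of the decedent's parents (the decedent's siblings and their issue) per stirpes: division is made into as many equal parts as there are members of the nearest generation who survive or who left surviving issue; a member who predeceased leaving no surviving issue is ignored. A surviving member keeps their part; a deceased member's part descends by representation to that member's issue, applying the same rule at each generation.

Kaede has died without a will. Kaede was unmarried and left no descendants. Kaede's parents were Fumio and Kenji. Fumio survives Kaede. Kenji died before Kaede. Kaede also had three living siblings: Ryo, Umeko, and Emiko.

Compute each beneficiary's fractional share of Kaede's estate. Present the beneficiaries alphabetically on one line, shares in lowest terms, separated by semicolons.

Only one parent, Fumio, survives, so Fumio takes the entire estate. The siblings take nothing because a surviving parent has priority.

Fumio 1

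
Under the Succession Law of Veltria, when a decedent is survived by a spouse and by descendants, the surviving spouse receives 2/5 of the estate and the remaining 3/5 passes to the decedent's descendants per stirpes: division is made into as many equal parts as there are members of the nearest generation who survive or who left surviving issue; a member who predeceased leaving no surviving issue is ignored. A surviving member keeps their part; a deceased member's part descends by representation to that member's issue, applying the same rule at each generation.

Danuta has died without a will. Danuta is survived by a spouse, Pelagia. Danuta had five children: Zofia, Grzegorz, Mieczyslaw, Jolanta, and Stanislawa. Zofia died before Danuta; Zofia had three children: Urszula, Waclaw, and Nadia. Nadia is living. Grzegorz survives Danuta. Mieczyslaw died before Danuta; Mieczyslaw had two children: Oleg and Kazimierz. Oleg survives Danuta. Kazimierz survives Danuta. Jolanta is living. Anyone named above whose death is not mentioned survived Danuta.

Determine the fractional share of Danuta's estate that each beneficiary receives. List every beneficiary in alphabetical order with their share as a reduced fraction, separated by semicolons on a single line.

Pelagia, as surviving spouse, takes 2/5.
The remaining 3/5 passes to Danuta's descendants per stirpes.
The 3/5 is divided into 5 equal shares of 3/25 among Zofia, Grzegorz, Mieczyslaw, Jolanta, Stanislawa.
Zofia predeceased; the 3/25 allotted to Zofia's branch passes to Zofia's issue by representation.
The 3/25 is divided into 3 equal shares of 1/25 among Urszula, Waclaw, Nadia.
Urszula is living and takes 1/25.
Waclaw is living and takes 1/25.
Nadia is living and takes 1/25.
Grzegorz is living and takes 3/25.
Mieczyslaw predeceased; the 3/25 allotted to Mieczyslaw's branch passes to Mieczyslaw's issue by representation.
The 3/25 is divided into 2 equal shares of 3/50 among Oleg, Kazimierz.
Oleg is living and takes 3/50.
Kazimierz is living and takes 3/50.
Jolanta is living and takes 3/25.
Stanislawa is living and takes 3/25.

Grzegorz 3/25; Jolanta 3/25; Kazimierz 3/50; Nadia 1/25; Oleg 3/50; Pelagia 2/5; Stanislawa 3/25; Urszula 1/25; Waclaw 1/25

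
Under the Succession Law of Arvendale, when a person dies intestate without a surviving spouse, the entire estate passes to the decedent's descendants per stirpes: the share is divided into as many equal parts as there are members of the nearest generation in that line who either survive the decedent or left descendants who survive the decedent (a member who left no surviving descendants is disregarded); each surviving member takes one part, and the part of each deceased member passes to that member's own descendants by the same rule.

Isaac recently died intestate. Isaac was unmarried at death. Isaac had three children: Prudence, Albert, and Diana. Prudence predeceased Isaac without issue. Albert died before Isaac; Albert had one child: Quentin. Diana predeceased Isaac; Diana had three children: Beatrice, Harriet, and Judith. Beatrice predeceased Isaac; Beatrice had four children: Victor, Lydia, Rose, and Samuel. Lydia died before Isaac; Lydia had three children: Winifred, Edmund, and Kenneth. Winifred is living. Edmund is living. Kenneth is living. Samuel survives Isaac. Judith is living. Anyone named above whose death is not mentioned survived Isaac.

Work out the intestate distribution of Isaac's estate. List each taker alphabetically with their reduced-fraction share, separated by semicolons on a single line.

There is no surviving spouse, so the entire estate passes to Isaac's descendants per stirpes.
Prudence left no surviving issue, so that branch lapses and is disregarded.
The estate is divided into 2 equal shares of 1/2 among Albert, Diana.
Albert predeceased; the 1/2 allotted to Albert's branch passes to Albert's issue by representation.
Quentin is the sole taker at this level and receives the full 1/2.
Diana predeceased; the 1/2 allotted to Diana's branch passes to Diana's issue by representation.
The 1/2 is divided into 3 equal shares of 1/6 among Beatrice, Harriet, Judith.
Beatrice predeceased; the 1/6 allotted to Beatrice's branch passes to Beatrice's issue by representation.
The 1/6 is divided into 4 equal shares of 1/24 among Victor, Lydia, Rose, Samuel.
Victor is living and takes 1/24.
Lydia predeceased; the 1/24 allotted to Lydia's branch passes to Lydia's issue by representation.
The 1/24 is divided into 3 equal shares of 1/72 among Winifred, Edmund, Kenneth.
Winifred is living and takes 1/72.
Edmund is living and takes 1/72.
Kenneth is living and takes 1/72.
Rose is living and takes 1/24.
Samuel is living and takes 1/24.
Harriet is living and takes 1/6.
Judith is living and takes 1/6.

Edmund 1/72; Harriet 1/6; Judith 1/6; Kenneth 1/72; Quentin 1/2; Rose 1/24; Samuel 1/24; Victor 1/24; Winifred 1/72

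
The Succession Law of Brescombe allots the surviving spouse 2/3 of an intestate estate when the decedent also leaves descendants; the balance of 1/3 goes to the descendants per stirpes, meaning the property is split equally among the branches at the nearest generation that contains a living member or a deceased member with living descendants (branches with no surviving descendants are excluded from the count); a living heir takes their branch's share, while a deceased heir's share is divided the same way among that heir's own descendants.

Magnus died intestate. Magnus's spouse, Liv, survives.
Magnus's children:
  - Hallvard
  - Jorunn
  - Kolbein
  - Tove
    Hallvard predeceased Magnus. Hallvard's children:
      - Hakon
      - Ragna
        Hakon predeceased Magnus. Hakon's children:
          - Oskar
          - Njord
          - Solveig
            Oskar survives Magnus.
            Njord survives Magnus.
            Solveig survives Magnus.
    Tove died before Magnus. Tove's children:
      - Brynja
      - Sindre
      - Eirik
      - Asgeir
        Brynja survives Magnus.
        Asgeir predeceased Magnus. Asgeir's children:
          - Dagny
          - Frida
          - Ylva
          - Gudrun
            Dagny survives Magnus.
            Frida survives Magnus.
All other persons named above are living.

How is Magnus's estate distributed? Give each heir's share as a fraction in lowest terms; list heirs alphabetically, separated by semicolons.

Liv, as surviving spouse, takes 2/3.
The remaining 1/3 passes to Magnus's descendants per stirpes.
The 1/3 is divided into 4 equal shares of 1/12 among Hallvard, Jorunn, Kolbein, Tove.
Hallvard predeceased; the 1/12 allotted to Hallvard's branch passes to Hallvard's issue by representation.
The 1/12 is divided into 2 equal shares of 1/24 among Hakon, Ragna.
Hakon predeceased; the 1/24 allotted to Hakon's branch passes to Hakon's issue by representation.
The 1/24 is divided into 3 equal shares of 1/72 among Oskar, Njord, Solveig.
Oskar is living and takes 1/72.
Njord is living and takes 1/72.
Solveig is living and takes 1/72.
Ragna is living and takes 1/24.
Jorunn is living and takes 1/12.
Kolbein is living and takes 1/12.
Tove predeceased; the 1/12 allotted to Tove's branch passes to Tove's issue by representation.
The 1/12 is divided into 4 equal shares of 1/48 among Brynja, Sindre, Eirik, Asgeir.
Brynja is living and takes 1/48.
Sindre is living and takes 1/48.
Eirik is living and takes 1/48.
Asgeir predeceased; the 1/48 allotted to Asgeir's branch passes to Asgeir's issue by representation.
The 1/48 is divided into 4 equal shares of 1/192 among Dagny, Frida, Ylva, Gudrun.
Dagny is living and takes 1/192.
Frida is living and takes 1/192.
Ylva is living and takes 1/192.
Gudrun is living and takes 1/192.

Brynja 1/48; Dagny 1/192; Eirik 1/48; Frida 1/192; Gudrun 1/192; Jorunn 1/12; Kolbein 1/12; Liv 2/3; Njord 1/72; Oskar 1/72; Ragna 1/24; Sindre 1/48; Solveig 1/72; Ylva 1/192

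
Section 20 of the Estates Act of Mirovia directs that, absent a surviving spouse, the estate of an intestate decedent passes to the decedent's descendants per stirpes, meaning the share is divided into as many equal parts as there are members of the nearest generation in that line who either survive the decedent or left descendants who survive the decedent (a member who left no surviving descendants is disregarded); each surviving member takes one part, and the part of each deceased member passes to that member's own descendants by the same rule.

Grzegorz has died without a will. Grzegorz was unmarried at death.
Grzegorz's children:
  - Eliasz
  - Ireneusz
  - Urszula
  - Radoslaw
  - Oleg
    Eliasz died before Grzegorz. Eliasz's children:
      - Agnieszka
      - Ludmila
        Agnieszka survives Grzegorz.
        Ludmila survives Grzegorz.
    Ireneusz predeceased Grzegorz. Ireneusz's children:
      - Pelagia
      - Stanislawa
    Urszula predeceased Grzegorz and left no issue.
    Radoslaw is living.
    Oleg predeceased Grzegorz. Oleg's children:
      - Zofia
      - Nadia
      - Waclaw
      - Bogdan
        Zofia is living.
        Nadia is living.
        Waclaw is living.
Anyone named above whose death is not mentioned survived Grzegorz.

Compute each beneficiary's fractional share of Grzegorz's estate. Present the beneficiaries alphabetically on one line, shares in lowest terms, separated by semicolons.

Agnieszka 1/8; Bogdan 1/16; Ludmila 1/8; Nadia 1/16; Pelagia 1/8; Radoslaw 1/4; Stanislawa 1/8; Waclaw 1/16; Zofia 1/16

There is no surviving spouse, so the entire estate passes to Grzegorz's descendants per stirpes.
Urszula left no surviving issue, so that branch lapses and is disregarded.
The estate is divided into 4 equal shares of 1/4 among Eliasz, Ireneusz, Radoslaw, Oleg.
Eliasz predeceased; the 1/4 allotted to Eliasz's branch passes to Eliasz's issue by representation.
The 1/4 is divided into 2 equal shares of 1/8 among Agnieszka, Ludmila.
Agnieszka is living and takes 1/8.
Ludmila is living and takes 1/8.
Ireneusz predeceased; the 1/4 allotted to Ireneusz's branch passes to Ireneusz's issue by representation.
The 1/4 is divided into 2 equal shares of 1/8 among Pelagia, Stanislawa.
Pelagia is living and takes 1/8.
Stanislawa is living and takes 1/8.
Radoslaw is living and takes 1/4.
Oleg predeceased; the 1/4 allotted to Oleg's branch passes to Oleg's issue by representation.
The 1/4 is divided into 4 equal shares of 1/16 among Zofia, Nadia, Waclaw, Bogdan.
Zofia is living and takes 1/16.
Nadia is living and takes 1/16.
Waclaw is living and takes 1/16.
Bogdan is living and takes 1/16.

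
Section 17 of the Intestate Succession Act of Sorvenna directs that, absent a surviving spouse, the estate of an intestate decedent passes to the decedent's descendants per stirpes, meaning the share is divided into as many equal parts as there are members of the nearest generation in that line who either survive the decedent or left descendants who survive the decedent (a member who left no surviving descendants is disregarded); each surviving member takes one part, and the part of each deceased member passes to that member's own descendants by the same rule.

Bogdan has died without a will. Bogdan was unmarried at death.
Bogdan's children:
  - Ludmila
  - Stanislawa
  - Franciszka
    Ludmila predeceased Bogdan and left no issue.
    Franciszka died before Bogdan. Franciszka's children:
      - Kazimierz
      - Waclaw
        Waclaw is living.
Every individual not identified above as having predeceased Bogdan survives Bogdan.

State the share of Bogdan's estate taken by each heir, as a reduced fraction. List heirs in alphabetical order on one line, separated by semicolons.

Kazimierz 1/4; Stanislawa 1/2; Waclaw 1/4

There is no surviving spouse, so the entire estate passes to Bogdan's descendants per stirpes.
Ludmila left no surviving issue, so that branch lapses and is disregarded.
The estate is divided into 2 equal shares of 1/2 among Stanislawa, Franciszka.
Stanislawa is living and takes 1/2.
Franciszka predeceased; the 1/2 allotted to Franciszka's branch passes to Franciszka's issue by representation.
The 1/2 is divided into 2 equal shares of 1/4 among Kazimierz, Waclaw.
Kazimierz is living and takes 1/4.
Waclaw is living and takes 1/4.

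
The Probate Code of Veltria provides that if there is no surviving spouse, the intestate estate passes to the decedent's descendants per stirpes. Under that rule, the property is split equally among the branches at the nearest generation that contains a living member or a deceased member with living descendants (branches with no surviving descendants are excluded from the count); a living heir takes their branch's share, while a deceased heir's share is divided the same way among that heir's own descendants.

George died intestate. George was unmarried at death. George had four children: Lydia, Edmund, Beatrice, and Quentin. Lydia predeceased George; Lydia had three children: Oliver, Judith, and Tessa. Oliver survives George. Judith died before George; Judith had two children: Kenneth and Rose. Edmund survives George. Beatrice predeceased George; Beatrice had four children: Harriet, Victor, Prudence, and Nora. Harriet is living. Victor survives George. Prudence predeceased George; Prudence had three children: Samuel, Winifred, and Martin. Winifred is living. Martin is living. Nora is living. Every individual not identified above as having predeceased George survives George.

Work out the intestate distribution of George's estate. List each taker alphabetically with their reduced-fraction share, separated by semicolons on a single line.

Edmund 1/4; Harriet 1/16; Kenneth 1/24; Martin 1/48; Nora 1/16; Oliver 1/12; Quentin 1/4; Rose 1/24; Samuel 1/48; Tessa 1/12; Victor 1/16; Winifred 1/48

There is no surviving spouse, so the entire estate passes to George's descendants per stirpes.
The estate is divided into 4 equal shares of 1/4 among Lydia, Edmund, Beatrice, Quentin.
Lydia predeceased; the 1/4 allotted to Lydia's branch passes to Lydia's issue by representation.
The 1/4 is divided into 3 equal shares of 1/12 among Oliver, Judith, Tessa.
Oliver is living and takes 1/12.
Judith predeceased; the 1/12 allotted to Judith's branch passes to Judith's issue by representation.
The 1/12 is divided into 2 equal shares of 1/24 among Kenneth, Rose.
Kenneth is living and takes 1/24.
Rose is living and takes 1/24.
Tessa is living and takes 1/12.
Edmund is living and takes 1/4.
Beatrice predeceased; the 1/4 allotted to Beatrice's branch passes to Beatrice's issue by representation.
The 1/4 is divided into 4 equal shares of 1/16 among Harriet, Victor, Prudence, Nora.
Harriet is living and takes 1/16.
Victor is living and takes 1/16.
Prudence predeceased; the 1/16 allotted to Prudence's branch passes to Prudence's issue by representation.
The 1/16 is divided into 3 equal shares of 1/48 among Samuel, Winifred, Martin.
Samuel is living and takes 1/48.
Winifred is living and takes 1/48.
Martin is living and takes 1/48.
Nora is living and takes 1/16.
Quentin is living and takes 1/4.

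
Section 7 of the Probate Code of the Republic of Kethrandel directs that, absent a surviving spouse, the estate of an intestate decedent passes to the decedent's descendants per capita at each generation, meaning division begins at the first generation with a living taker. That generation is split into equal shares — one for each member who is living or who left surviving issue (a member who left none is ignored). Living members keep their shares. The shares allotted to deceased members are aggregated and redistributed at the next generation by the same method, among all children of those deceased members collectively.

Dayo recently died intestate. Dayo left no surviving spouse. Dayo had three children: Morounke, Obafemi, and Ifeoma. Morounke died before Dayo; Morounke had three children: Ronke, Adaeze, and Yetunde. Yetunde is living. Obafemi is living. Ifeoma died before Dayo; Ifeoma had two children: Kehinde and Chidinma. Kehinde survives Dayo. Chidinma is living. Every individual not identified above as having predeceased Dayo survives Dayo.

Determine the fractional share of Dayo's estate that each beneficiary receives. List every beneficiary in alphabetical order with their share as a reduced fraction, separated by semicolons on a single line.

There is no surviving spouse, so the entire estate passes to Dayo's descendants per capita at each generation.
At generation 1 (Morounke, Obafemi, Ifeoma) there are 3 shares of (1)/3 = 1/3 each.
Living: Obafemi — each takes 1/3.
Deceased: Morounke and Ifeoma. Their combined 2/3 is pooled and carried to generation 2.
At generation 2 (Ronke, Adaeze, Yetunde, Kehinde, Chidinma) there are 5 shares of (2/3)/5 = 2/15 each.
Living: Ronke, Adaeze, Yetunde, Kehinde, and Chidinma — each takes 2/15.

Adaeze 2/15; Chidinma 2/15; Kehinde 2/15; Obafemi 1/3; Ronke 2/15; Yetunde 2/15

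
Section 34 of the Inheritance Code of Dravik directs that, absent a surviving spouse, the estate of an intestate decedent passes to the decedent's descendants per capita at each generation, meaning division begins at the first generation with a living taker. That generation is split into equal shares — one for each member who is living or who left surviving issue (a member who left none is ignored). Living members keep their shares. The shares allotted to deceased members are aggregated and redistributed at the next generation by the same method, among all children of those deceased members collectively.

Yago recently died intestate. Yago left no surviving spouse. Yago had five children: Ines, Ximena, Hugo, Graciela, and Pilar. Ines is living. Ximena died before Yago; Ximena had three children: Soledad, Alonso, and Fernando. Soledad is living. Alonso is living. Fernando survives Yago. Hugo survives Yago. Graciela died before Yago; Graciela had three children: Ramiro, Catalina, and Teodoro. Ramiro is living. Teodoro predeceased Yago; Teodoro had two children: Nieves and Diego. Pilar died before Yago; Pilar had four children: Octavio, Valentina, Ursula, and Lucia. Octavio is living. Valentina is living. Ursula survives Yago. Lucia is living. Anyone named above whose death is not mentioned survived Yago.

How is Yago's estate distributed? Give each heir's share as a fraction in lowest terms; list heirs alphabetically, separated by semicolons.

Alonso 3/50; Catalina 3/50; Diego 3/100; Fernando 3/50; Hugo 1/5; Ines 1/5; Lucia 3/50; Nieves 3/100; Octavio 3/50; Ramiro 3/50; Soledad 3/50; Ursula 3/50; Valentina 3/50

There is no surviving spouse, so the entire estate passes to Yago's descendants per capita at each generation.
At generation 1 (Ines, Ximena, Hugo, Graciela, Pilar) there are 5 shares of (1)/5 = 1/5 each.
Living: Ines and Hugo — each takes 1/5.
Deceased: Ximena, Graciela, and Pilar. Their combined 3/5 is pooled and carried to generation 2.
At generation 2 (Soledad, Alonso, Fernando, Ramiro, Catalina, Teodoro, Octavio, Valentina, Ursula, Lucia) there are 10 shares of (3/5)/10 = 3/50 each.
Living: Soledad, Alonso, Fernando, Ramiro, Catalina, Octavio, Valentina, Ursula, and Lucia — each takes 3/50.
Deceased: Teodoro. That 3/50 share is carried to generation 3.
At generation 3 (Nieves, Diego) there are 2 shares of (3/50)/2 = 3/100 each.
Living: Nieves and Diego — each takes 3/100.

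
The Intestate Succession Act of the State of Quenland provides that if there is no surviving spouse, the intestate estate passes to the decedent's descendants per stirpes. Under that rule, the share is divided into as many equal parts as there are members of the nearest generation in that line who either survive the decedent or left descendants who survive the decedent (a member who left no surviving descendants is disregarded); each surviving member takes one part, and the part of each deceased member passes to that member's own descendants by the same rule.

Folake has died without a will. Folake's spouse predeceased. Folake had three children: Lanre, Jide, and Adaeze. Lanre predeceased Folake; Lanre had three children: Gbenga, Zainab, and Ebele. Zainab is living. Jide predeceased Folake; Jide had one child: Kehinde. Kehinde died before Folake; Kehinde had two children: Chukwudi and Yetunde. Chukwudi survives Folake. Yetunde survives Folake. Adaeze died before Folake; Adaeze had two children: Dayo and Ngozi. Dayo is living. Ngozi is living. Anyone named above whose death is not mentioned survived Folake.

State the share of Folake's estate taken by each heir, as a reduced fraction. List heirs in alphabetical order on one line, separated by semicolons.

Chukwudi 1/6; Dayo 1/6; Ebele 1/9; Gbenga 1/9; Ngozi 1/6; Yetunde 1/6; Zainab 1/9

There is no surviving spouse, so the entire estate passes to Folake's descendants per stirpes.
The estate is divided into 3 equal shares of 1/3 among Lanre, Jide, Adaeze.
Lanre predeceased; the 1/3 allotted to Lanre's branch passes to Lanre's issue by representation.
The 1/3 is divided into 3 equal shares of 1/9 among Gbenga, Zainab, Ebele.
Gbenga is living and takes 1/9.
Zainab is living and takes 1/9.
Ebele is living and takes 1/9.
Jide predeceased; the 1/3 allotted to Jide's branch passes to Jide's issue by representation.
Kehinde's line is the sole branch at this level, so the full 1/3 passes to Kehinde's issue by representation.
The 1/3 is divided into 2 equal shares of 1/6 among Chukwudi, Yetunde.
Chukwudi is living and takes 1/6.
Yetunde is living and takes 1/6.
Adaeze predeceased; the 1/3 allotted to Adaeze's branch passes to Adaeze's issue by representation.
The 1/3 is divided into 2 equal shares of 1/6 among Dayo, Ngozi.
Dayo is living and takes 1/6.
Ngozi is living and takes 1/6.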